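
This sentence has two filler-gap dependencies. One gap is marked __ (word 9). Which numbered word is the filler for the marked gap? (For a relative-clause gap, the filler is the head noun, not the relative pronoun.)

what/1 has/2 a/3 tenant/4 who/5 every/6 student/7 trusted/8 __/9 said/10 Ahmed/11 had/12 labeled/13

4

The marked gap is inside the relative clause, the direct object of "trusted".
Its filler is the head noun "tenant" (via "who"), at word 4.
(The other dependency links word 1 to a gap after word 13.)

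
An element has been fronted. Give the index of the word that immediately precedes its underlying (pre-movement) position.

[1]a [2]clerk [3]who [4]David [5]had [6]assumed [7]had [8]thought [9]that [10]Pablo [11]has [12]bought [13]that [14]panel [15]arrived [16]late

The displaced element is "a clerk" (word 2).
It is linked across 1 clause boundary (Ø).
It functions as the subject of "thought", so the gap sits immediately after word 6 ("assumed").
Base order: David had assumed that a clerk had thought that Pablo has bought that panel.

6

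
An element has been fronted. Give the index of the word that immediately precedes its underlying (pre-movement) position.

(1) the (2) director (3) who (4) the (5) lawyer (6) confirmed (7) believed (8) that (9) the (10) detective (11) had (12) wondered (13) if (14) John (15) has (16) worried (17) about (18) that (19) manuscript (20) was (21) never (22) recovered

The displaced element is "the director" (word 2).
It is linked across 1 clause boundary (Ø).
It functions as the subject of "believed", so the gap sits immediately after word 6 ("confirmed").
Base order: The lawyer confirmed the director believed that the detective had wondered if John has worried about that manuscript.

6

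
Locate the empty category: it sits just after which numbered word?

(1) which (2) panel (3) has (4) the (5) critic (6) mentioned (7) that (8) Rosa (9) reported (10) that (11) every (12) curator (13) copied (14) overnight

13

The displaced element is "which panel" (word 2).
It is linked across 2 clause boundaries (that → that).
It functions as the direct object of "copied", so the gap sits immediately after word 13 ("copied").
Base order: The critic has mentioned that Rosa reported that every curator copied which panel overnight.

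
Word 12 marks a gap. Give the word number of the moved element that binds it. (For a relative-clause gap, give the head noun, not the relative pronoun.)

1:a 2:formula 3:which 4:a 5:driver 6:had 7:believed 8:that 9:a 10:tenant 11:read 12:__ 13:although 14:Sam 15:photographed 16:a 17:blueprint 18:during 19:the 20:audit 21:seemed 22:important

The gap at 12 is the object of "read", inside a relative clause.
The relative pronoun is "which" (word 3); it is bound by the head noun immediately before it.
Its filler is the head noun "formula", at word 2.

2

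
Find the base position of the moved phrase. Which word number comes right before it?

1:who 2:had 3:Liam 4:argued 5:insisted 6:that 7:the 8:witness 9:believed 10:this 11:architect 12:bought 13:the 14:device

4

The displaced element is "who" (word 1).
It is linked across 1 clause boundary (Ø).
It functions as the subject of "insisted", so the gap sits immediately after word 4 ("argued").
Base order: Liam had argued who insisted that the witness believed this architect bought the device.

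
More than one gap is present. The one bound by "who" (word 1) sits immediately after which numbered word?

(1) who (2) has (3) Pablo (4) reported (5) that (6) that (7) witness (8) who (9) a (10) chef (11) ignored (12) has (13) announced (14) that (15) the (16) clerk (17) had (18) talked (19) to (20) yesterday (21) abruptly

The displaced element is "who" (word 1).
It is linked across 2 clause boundaries (that → that).
It functions as the object of the preposition "to" of "talked", so the gap sits immediately after word 19 ("to").
Base order: Pablo has reported that that witness who a chef ignored has announced that the clerk had talked to who yesterday abruptly.

19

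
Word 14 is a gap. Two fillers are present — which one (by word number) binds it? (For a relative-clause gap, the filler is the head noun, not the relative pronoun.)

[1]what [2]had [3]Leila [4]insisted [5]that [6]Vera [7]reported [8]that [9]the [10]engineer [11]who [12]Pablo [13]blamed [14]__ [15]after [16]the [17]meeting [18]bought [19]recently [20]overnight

The marked gap is inside the relative clause, the direct object of "blamed".
Its filler is the head noun "engineer" (via "who"), at word 10.
(The other dependency links word 1 to a gap after word 18.)

10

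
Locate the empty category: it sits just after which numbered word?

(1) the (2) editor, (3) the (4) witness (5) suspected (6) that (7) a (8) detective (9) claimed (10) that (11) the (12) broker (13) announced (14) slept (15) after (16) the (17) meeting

The displaced element is "the editor" (word 2).
It is linked across 3 clause boundaries (that → that → Ø).
It functions as the subject of "slept", so the gap sits immediately after word 13 ("announced").
Base order: The witness suspected that a detective claimed that the broker announced the editor slept after the meeting.

13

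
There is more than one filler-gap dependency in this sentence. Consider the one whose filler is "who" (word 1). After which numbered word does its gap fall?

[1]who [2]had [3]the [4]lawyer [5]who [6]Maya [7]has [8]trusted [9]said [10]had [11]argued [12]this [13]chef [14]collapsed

The displaced element is "who" (word 1).
It is linked across 1 clause boundary (Ø).
It functions as the subject of "argued", so the gap sits immediately after word 9 ("said").
Base order: The lawyer who Maya has trusted had said who had argued this chef collapsed.

9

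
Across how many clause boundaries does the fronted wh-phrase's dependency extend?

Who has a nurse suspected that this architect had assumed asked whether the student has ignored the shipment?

"who" is extracted from the subject of "asked".
Boundaries crossed, outermost first: [that], [Ø] — 2 in total.

2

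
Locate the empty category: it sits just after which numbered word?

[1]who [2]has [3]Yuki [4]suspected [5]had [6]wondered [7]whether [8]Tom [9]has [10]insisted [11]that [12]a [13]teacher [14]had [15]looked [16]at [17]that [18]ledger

The displaced element is "who" (word 1).
It is linked across 1 clause boundary (Ø).
It functions as the subject of "wondered", so the gap sits immediately after word 4 ("suspected").
Base order: Yuki has suspected that who had wondered whether Tom has insisted that a teacher had looked at that ledger.

4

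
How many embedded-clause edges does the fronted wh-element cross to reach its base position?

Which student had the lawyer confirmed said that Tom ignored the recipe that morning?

"which student" is extracted from the subject of "said".
Boundaries crossed, outermost first: [Ø] — 1 in total.

1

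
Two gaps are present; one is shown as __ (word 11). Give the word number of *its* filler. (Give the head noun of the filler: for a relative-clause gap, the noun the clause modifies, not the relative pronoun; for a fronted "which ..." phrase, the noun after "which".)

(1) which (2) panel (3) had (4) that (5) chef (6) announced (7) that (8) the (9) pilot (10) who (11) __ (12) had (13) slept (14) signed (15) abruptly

9

The marked gap is inside the relative clause, the subject of "slept".
Its filler is the head noun "pilot" (via "who"), at word 9.
(The other dependency links word 2 to a gap after word 14.)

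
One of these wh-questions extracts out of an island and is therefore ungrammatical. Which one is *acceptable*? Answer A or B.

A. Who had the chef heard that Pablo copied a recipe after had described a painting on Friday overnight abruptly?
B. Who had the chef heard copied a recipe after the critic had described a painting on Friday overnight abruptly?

B

In A, the wh-phrase is extracted from inside an adjunct island (introduced by "after"), which blocks movement.
In B, the extraction path crosses only that-complement boundaries, which are transparent.
So B is grammatical.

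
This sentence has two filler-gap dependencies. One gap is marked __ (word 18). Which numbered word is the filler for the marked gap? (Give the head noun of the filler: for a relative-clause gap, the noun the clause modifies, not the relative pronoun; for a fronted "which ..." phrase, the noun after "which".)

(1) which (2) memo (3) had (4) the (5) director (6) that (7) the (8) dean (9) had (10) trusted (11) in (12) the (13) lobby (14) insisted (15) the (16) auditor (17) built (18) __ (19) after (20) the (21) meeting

2

The marked gap is the direct object of "built".
Its filler is the fronted wh-phrase "which memo", at word 2.
(The other dependency links word 5 to a gap after word 10.)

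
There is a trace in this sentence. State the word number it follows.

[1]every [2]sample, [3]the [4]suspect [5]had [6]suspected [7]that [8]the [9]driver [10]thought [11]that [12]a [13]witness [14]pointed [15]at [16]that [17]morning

15

The displaced element is "every sample" (word 2).
It is linked across 2 clause boundaries (that → that).
It functions as the object of the preposition "at" of "pointed", so the gap sits immediately after word 15 ("at").
Base order: The suspect had suspected that the driver thought that a witness pointed at every sample that morning.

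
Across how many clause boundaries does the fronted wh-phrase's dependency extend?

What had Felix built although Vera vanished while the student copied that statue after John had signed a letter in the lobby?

0

"what" originates inside the matrix clause — no clause boundary is crossed.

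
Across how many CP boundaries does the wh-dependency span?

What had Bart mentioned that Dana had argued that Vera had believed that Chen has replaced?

3

"what" is extracted from the object of "replaced".
Boundaries crossed, outermost first: [that], [that], [that] — 3 in total.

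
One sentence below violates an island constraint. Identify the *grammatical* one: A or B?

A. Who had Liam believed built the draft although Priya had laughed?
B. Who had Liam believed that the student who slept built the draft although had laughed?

In B, the wh-phrase is extracted from inside an adjunct island (introduced by "although"), which blocks movement.
In A, the extraction path crosses only that-complement boundaries, which are transparent.
So A is grammatical.

A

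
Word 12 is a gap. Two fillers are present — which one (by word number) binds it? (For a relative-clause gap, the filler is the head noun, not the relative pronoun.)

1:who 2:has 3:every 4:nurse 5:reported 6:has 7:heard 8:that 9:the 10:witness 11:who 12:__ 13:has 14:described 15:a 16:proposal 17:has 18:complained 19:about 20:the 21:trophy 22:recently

10

The marked gap is inside the relative clause, the subject of "described".
Its filler is the head noun "witness" (via "who"), at word 10.
(The other dependency links word 1 to a gap after word 5.)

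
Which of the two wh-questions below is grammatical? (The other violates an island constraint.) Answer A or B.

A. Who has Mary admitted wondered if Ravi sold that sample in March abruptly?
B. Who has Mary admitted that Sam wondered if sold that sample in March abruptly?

A

In B, the wh-phrase is extracted from inside a wh-island (introduced by "if"), which blocks movement.
In A, the extraction path crosses only that-complement boundaries, which are transparent.
So A is grammatical.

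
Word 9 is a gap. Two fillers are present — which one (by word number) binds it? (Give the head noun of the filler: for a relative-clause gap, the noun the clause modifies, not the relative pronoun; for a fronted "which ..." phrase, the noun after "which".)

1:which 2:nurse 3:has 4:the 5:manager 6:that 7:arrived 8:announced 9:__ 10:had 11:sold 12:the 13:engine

2

The marked gap is the subject of "sold".
Its filler is the fronted wh-phrase "which nurse", at word 2.
(The other dependency links word 5 to a gap after word 6.)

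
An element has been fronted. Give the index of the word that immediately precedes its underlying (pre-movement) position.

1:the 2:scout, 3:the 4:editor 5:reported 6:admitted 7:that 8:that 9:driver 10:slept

5

The displaced element is "the scout" (word 2).
It is linked across 1 clause boundary (Ø).
It functions as the subject of "admitted", so the gap sits immediately after word 5 ("reported").
Base order: The editor reported that the scout admitted that that driver slept.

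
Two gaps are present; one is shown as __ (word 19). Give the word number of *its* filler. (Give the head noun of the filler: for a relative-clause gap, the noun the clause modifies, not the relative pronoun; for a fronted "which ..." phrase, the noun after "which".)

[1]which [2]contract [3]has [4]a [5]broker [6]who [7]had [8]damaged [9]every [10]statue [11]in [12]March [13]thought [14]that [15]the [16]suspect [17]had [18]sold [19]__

The marked gap is the direct object of "sold".
Its filler is the fronted wh-phrase "which contract", at word 2.
(The other dependency links word 5 to a gap after word 6.)

2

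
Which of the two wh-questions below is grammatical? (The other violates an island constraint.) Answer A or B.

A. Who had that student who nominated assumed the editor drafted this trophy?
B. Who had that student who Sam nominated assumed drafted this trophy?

B

In A, the wh-phrase is extracted from inside a complex-NP island (relative clause) (introduced by "who"), which blocks movement.
In B, the extraction path crosses only that-complement boundaries, which are transparent.
So B is grammatical.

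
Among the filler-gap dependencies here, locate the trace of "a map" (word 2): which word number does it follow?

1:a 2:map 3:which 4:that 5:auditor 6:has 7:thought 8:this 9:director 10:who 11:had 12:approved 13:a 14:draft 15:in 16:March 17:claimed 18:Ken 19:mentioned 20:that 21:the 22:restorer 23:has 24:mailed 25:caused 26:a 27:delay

24

The displaced element is "a map" (word 2).
It is linked across 3 clause boundaries (Ø → Ø → that).
It functions as the direct object of "mailed", so the gap sits immediately after word 24 ("mailed").
Base order: That auditor has thought this director who had approved a draft in March claimed Ken mentioned that the restorer has mailed a map.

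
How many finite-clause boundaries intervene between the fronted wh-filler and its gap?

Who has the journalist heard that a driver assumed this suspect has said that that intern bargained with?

3

"who" is extracted from the PP object of "bargained".
Boundaries crossed, outermost first: [that], [Ø], [that] — 3 in total.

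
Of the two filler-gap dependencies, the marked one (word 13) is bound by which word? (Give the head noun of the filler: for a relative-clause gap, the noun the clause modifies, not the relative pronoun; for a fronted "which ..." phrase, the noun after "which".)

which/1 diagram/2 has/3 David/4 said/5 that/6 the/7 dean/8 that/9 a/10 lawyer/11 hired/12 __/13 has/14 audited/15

The marked gap is inside the relative clause, the direct object of "hired".
Its filler is the head noun "dean" (via "that"), at word 8.
(The other dependency links word 2 to a gap after word 15.)

8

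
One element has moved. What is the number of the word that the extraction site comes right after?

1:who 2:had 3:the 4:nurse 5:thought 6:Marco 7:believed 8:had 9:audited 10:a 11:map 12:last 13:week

The displaced element is "who" (word 1).
It is linked across 2 clause boundaries (Ø → Ø).
It functions as the subject of "audited", so the gap sits immediately after word 7 ("believed").
Base order: The nurse had thought Marco believed that who had audited a map last week.

7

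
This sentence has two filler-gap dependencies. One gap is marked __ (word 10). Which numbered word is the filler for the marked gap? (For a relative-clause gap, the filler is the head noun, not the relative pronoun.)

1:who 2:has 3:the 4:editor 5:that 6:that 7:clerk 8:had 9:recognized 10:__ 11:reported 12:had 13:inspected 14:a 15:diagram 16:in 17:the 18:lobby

The marked gap is inside the relative clause, the direct object of "recognized".
Its filler is the head noun "editor" (via "that"), at word 4.
(The other dependency links word 1 to a gap after word 11.)

4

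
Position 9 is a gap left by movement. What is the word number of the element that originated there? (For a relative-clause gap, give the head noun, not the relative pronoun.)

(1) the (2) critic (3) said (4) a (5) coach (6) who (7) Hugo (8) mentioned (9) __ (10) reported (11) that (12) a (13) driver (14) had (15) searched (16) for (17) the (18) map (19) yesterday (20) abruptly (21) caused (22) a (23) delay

The gap at 9 is the subject of "reported", inside a relative clause.
The relative pronoun is "who" (word 6); it is bound by the head noun immediately before it.
Its filler is the head noun "coach", at word 5.

5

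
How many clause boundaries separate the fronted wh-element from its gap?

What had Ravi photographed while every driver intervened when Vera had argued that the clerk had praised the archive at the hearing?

0

"what" originates inside the matrix clause — no clause boundary is crossed.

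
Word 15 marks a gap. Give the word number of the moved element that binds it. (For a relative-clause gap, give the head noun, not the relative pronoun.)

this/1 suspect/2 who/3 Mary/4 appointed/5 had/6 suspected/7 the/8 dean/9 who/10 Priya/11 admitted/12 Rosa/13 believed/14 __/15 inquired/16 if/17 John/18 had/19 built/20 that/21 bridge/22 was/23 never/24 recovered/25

The gap at 15 is the subject of "inquired", inside a relative clause.
The relative pronoun is "who" (word 10); it is bound by the head noun immediately before it.
Its filler is the head noun "dean", at word 9.

9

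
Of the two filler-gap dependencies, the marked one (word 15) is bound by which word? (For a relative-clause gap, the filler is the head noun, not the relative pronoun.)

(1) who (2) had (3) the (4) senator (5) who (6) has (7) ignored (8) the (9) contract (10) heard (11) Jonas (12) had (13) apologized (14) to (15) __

The marked gap is the object of the preposition "to" of "apologized".
Its filler is the fronted wh-phrase "who", at word 1.
(The other dependency links word 4 to a gap after word 5.)

1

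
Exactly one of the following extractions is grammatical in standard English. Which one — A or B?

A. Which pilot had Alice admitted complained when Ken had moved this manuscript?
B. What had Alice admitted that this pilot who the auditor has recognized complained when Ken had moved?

In B, the wh-phrase is extracted from inside an adjunct island (introduced by "when"), which blocks movement.
In A, the extraction path crosses only that-complement boundaries, which are transparent.
So A is grammatical.

A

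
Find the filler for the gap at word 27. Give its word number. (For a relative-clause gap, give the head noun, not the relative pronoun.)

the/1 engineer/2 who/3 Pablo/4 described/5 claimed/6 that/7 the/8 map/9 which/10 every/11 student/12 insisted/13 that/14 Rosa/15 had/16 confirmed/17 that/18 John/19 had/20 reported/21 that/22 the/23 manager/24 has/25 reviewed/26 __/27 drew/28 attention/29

The gap at 27 is the object of "reviewed", inside a relative clause.
The relative pronoun is "which" (word 10); it is bound by the head noun immediately before it.
Its filler is the head noun "map", at word 9.

9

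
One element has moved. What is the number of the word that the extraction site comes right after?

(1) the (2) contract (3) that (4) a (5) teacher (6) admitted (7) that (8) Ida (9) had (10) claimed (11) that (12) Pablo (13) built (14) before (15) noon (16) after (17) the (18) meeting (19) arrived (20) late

13

The displaced element is "the contract" (word 2).
It is linked across 2 clause boundaries (that → that).
It functions as the direct object of "built", so the gap sits immediately after word 13 ("built").
Base order: A teacher admitted that Ida had claimed that Pablo built the contract before noon after the meeting.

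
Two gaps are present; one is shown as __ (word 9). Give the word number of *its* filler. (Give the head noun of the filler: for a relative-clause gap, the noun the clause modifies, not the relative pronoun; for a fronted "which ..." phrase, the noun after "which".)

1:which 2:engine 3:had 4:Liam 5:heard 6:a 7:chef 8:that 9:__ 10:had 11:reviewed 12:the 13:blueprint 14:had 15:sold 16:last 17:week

The marked gap is inside the relative clause, the subject of "reviewed".
Its filler is the head noun "chef" (via "that"), at word 7.
(The other dependency links word 2 to a gap after word 15.)

7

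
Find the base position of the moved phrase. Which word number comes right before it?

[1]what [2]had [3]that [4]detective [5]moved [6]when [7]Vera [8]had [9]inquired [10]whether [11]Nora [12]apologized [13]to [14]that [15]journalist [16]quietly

The displaced element is "what" (word 1).
It functions as the direct object of "moved", so the gap sits immediately after word 5 ("moved").
Base order: That detective had moved what when Vera had inquired whether Nora apologized to that journalist quietly.

5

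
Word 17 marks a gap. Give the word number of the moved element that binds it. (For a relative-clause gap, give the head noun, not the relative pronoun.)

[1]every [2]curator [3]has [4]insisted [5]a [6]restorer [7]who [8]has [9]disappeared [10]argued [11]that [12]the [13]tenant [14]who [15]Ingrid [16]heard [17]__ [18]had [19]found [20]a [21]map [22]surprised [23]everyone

The gap at 17 is the subject of "found", inside a relative clause.
The relative pronoun is "who" (word 14); it is bound by the head noun immediately before it.
Its filler is the head noun "tenant", at word 13.

13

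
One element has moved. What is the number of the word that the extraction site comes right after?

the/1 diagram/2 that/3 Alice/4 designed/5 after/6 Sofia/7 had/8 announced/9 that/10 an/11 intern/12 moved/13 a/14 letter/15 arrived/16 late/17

The displaced element is "the diagram" (word 2).
It functions as the direct object of "designed", so the gap sits immediately after word 5 ("designed").
Base order: Alice designed the diagram after Sofia had announced that an intern moved a letter.

5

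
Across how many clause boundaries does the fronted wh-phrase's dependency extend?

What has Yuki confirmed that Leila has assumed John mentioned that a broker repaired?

3

"what" is extracted from the object of "repaired".
Boundaries crossed, outermost first: [that], [Ø], [that] — 3 in total.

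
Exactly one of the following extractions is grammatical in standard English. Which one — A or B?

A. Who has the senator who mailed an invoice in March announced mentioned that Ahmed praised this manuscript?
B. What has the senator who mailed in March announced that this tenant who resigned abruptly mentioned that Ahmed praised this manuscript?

In B, the wh-phrase is extracted from inside a complex-NP island (relative clause) (introduced by "who"), which blocks movement.
In A, the extraction path crosses only that-complement boundaries, which are transparent.
So A is grammatical.

A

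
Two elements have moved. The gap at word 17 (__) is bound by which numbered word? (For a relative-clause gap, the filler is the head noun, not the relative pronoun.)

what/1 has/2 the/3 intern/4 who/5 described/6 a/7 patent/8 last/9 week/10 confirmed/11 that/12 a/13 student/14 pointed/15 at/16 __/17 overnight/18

1

The marked gap is the object of the preposition "at" of "pointed".
Its filler is the fronted wh-phrase "what", at word 1.
(The other dependency links word 4 to a gap after word 5.)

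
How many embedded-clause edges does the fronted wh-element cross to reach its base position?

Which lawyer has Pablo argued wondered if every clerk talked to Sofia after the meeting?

"which lawyer" is extracted from the subject of "wondered".
Boundaries crossed, outermost first: [Ø] — 1 in total.

1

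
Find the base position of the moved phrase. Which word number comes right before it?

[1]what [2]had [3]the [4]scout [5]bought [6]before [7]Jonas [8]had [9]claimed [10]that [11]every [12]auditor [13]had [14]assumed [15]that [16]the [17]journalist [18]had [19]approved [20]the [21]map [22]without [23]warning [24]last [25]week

5

The displaced element is "what" (word 1).
It functions as the direct object of "bought", so the gap sits immediately after word 5 ("bought").
Base order: The scout had bought what before Jonas had claimed that every auditor had assumed that the journalist had approved the map without warning last week.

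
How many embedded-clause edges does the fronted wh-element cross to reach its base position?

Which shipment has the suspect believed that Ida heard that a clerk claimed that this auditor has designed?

3

"which shipment" is extracted from the object of "designed".
Boundaries crossed, outermost first: [that], [that], [that] — 3 in total.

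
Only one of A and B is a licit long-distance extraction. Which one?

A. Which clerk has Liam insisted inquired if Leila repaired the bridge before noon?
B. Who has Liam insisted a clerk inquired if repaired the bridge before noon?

A

In B, the wh-phrase is extracted from inside a wh-island (introduced by "if"), which blocks movement.
In A, the extraction path crosses only that-complement boundaries, which are transparent.
So A is grammatical.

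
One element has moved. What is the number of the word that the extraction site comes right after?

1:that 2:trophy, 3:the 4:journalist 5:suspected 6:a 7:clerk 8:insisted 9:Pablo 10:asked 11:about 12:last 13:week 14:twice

11

The displaced element is "that trophy" (word 2).
It is linked across 2 clause boundaries (Ø → Ø).
It functions as the object of the preposition "about" of "asked", so the gap sits immediately after word 11 ("about").
Base order: The journalist suspected a clerk insisted Pablo asked about that trophy last week twice.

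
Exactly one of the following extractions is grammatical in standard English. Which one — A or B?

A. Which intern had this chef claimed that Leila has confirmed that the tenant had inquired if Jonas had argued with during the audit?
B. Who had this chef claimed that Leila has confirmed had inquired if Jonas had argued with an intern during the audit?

B

In A, the wh-phrase is extracted from inside a wh-island (introduced by "if"), which blocks movement.
In B, the extraction path crosses only that-complement boundaries, which are transparent.
So B is grammatical.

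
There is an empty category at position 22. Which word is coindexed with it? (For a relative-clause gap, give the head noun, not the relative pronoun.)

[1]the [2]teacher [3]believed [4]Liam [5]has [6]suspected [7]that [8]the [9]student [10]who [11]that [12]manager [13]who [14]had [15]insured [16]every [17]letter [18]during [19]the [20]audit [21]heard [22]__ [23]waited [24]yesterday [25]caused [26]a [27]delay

9

The gap at 22 is the subject of "waited", inside a relative clause.
The relative pronoun is "who" (word 10); it is bound by the head noun immediately before it.
Its filler is the head noun "student", at word 9.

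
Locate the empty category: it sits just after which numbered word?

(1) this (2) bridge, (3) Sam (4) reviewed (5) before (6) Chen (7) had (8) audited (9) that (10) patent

The displaced element is "this bridge" (word 2).
It functions as the direct object of "reviewed", so the gap sits immediately after word 4 ("reviewed").
Base order: Sam reviewed this bridge before Chen had audited that patent.

4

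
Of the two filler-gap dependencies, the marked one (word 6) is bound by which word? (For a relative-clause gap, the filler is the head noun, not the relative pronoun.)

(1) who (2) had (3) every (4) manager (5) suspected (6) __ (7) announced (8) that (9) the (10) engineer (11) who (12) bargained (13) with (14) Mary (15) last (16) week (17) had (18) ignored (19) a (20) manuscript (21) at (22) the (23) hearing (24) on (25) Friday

1

The marked gap is the subject of "announced".
Its filler is the fronted wh-phrase "who", at word 1.
(The other dependency links word 10 to a gap after word 11.)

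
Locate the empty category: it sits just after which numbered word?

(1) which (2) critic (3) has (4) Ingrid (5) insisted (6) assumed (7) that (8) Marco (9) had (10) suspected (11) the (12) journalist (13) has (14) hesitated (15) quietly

The displaced element is "which critic" (word 2).
It is linked across 1 clause boundary (Ø).
It functions as the subject of "assumed", so the gap sits immediately after word 5 ("insisted").
Base order: Ingrid has insisted which critic assumed that Marco had suspected the journalist has hesitated quietly.

5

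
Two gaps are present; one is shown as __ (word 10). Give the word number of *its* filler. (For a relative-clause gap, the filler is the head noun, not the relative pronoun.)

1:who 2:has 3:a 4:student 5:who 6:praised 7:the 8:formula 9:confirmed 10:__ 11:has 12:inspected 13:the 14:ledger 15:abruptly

1

The marked gap is the subject of "inspected".
Its filler is the fronted wh-phrase "who", at word 1.
(The other dependency links word 4 to a gap after word 5.)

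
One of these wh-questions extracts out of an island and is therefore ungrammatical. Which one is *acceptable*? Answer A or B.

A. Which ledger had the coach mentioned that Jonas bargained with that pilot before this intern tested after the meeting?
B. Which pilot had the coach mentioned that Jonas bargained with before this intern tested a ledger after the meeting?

In A, the wh-phrase is extracted from inside an adjunct island (introduced by "before"), which blocks movement.
In B, the extraction path crosses only that-complement boundaries, which are transparent.
So B is grammatical.

B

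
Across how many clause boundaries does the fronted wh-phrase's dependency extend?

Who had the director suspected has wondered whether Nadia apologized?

1

"who" is extracted from the subject of "wondered".
Boundaries crossed, outermost first: [Ø] — 1 in total.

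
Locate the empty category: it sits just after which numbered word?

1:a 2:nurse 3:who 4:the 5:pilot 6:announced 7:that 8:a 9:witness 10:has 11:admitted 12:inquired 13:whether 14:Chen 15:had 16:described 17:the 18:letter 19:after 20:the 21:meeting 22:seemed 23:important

11

The displaced element is "a nurse" (word 2).
It is linked across 2 clause boundaries (that → Ø).
It functions as the subject of "inquired", so the gap sits immediately after word 11 ("admitted").
Base order: The pilot announced that a witness has admitted that a nurse inquired whether Chen had described the letter after the meeting.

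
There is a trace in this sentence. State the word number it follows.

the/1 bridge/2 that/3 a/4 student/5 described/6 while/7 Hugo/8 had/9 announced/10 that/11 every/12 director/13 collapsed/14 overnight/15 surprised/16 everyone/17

The displaced element is "the bridge" (word 2).
It functions as the direct object of "described", so the gap sits immediately after word 6 ("described").
Base order: A student described the bridge while Hugo had announced that every director collapsed overnight.

6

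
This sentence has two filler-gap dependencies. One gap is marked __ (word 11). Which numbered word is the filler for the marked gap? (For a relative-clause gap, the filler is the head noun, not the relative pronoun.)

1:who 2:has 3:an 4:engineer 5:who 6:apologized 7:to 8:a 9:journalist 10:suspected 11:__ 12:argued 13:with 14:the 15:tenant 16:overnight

The marked gap is the subject of "argued".
Its filler is the fronted wh-phrase "who", at word 1.
(The other dependency links word 4 to a gap after word 5.)

1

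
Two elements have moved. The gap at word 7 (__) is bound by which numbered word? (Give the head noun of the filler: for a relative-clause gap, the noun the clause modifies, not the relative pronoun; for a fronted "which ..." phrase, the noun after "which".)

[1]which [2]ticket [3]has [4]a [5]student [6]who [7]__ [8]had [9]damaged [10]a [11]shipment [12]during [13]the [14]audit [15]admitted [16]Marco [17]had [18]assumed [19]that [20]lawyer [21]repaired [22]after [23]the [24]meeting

The marked gap is inside the relative clause, the subject of "damaged".
Its filler is the head noun "student" (via "who"), at word 5.
(The other dependency links word 2 to a gap after word 21.)

5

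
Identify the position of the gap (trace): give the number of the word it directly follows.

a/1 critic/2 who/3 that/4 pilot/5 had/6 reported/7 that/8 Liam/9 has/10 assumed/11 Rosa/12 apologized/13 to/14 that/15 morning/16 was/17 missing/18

14

The displaced element is "a critic" (word 2).
It is linked across 2 clause boundaries (that → Ø).
It functions as the object of the preposition "to" of "apologized", so the gap sits immediately after word 14 ("to").
Base order: That pilot had reported that Liam has assumed Rosa apologized to a critic that morning.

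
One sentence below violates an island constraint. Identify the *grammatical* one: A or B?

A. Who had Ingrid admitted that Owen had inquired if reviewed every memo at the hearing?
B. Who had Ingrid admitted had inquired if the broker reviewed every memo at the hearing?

B

In A, the wh-phrase is extracted from inside a wh-island (introduced by "if"), which blocks movement.
In B, the extraction path crosses only that-complement boundaries, which are transparent.
So B is grammatical.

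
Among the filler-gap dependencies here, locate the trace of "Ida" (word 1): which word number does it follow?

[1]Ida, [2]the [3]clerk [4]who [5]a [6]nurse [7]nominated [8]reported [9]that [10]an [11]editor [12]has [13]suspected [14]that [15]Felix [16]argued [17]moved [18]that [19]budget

16

The displaced element is "Ida" (word 1).
It is linked across 3 clause boundaries (that → that → Ø).
It functions as the subject of "moved", so the gap sits immediately after word 16 ("argued").
Base order: The clerk who a nurse nominated reported that an editor has suspected that Felix argued that Ida moved that budget.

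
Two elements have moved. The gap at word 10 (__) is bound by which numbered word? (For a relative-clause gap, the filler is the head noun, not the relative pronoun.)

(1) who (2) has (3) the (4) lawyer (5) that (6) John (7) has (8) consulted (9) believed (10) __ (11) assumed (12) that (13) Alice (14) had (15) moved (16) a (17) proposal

The marked gap is the subject of "assumed".
Its filler is the fronted wh-phrase "who", at word 1.
(The other dependency links word 4 to a gap after word 8.)

1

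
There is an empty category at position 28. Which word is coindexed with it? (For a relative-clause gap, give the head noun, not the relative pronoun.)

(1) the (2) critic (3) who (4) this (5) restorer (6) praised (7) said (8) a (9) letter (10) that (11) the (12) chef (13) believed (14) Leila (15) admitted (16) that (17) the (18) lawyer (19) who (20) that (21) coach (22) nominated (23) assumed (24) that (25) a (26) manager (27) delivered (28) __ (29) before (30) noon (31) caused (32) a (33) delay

The gap at 28 is the object of "delivered", inside a relative clause.
The relative pronoun is "that" (word 10); it is bound by the head noun immediately before it.
Its filler is the head noun "letter", at word 9.

9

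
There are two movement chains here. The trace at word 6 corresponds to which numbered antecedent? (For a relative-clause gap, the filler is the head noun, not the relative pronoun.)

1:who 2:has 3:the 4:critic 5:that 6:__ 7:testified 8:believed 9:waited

4

The marked gap is inside the relative clause, the subject of "testified".
Its filler is the head noun "critic" (via "that"), at word 4.
(The other dependency links word 1 to a gap after word 8.)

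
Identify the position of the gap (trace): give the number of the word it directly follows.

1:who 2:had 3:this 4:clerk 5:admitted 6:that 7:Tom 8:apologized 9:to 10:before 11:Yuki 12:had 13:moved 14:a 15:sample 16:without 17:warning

The displaced element is "who" (word 1).
It is linked across 1 clause boundary (that).
It functions as the object of the preposition "to" of "apologized", so the gap sits immediately after word 9 ("to").
Base order: This clerk had admitted that Tom apologized to who before Yuki had moved a sample without warning.

9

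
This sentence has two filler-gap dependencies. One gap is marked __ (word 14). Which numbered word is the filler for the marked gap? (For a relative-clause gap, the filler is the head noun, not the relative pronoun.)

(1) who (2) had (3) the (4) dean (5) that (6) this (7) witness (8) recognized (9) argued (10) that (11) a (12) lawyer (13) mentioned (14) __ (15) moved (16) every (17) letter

The marked gap is the subject of "moved".
Its filler is the fronted wh-phrase "who", at word 1.
(The other dependency links word 4 to a gap after word 8.)

1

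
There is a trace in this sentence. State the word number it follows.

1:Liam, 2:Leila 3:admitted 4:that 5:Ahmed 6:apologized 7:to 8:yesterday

The displaced element is "Liam" (word 1).
It is linked across 1 clause boundary (that).
It functions as the object of the preposition "to" of "apologized", so the gap sits immediately after word 7 ("to").
Base order: Leila admitted that Ahmed apologized to Liam yesterday.

7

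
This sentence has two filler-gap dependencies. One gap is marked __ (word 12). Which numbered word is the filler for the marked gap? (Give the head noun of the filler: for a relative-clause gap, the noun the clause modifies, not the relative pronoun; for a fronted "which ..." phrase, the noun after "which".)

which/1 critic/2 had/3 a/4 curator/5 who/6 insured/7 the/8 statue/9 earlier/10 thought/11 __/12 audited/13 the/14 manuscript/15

2

The marked gap is the subject of "audited".
Its filler is the fronted wh-phrase "which critic", at word 2.
(The other dependency links word 5 to a gap after word 6.)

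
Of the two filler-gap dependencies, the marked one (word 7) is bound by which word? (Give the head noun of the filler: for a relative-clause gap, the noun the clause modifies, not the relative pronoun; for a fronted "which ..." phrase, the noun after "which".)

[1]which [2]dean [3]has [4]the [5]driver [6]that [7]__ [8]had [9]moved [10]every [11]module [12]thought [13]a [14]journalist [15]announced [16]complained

5

The marked gap is inside the relative clause, the subject of "moved".
Its filler is the head noun "driver" (via "that"), at word 5.
(The other dependency links word 2 to a gap after word 15.)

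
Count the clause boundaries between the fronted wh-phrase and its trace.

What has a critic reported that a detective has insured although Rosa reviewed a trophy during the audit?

"what" is extracted from the object of "insured".
Boundaries crossed, outermost first: [that] — 1 in total.

1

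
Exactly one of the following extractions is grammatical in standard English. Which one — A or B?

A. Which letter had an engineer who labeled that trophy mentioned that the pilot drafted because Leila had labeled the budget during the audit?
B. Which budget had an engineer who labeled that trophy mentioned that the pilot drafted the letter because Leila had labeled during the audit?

In B, the wh-phrase is extracted from inside an adjunct island (introduced by "because"), which blocks movement.
In A, the extraction path crosses only that-complement boundaries, which are transparent.
So A is grammatical.

A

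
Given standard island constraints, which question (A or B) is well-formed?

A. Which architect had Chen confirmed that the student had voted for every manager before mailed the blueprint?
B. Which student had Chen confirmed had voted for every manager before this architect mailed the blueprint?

In A, the wh-phrase is extracted from inside an adjunct island (introduced by "before"), which blocks movement.
In B, the extraction path crosses only that-complement boundaries, which are transparent.
So B is grammatical.

B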